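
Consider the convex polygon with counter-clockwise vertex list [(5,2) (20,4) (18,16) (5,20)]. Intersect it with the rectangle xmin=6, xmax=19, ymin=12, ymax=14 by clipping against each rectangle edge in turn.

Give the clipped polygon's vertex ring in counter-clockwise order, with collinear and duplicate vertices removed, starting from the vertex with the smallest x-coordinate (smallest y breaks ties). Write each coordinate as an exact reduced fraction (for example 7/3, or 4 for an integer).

Clipped polygon: [(6,12) (56/3,12) (55/3,14) (6,14)]

1. After x ≥ 6: [(6,32/15) (20,4) (18,16) (6,256/13)]
2. After x ≤ 19: [(6,32/15) (19,58/15) (19,10) (18,16) (6,256/13)]
3. After y ≥ 12: [(6,12) (56/3,12) (18,16) (6,256/13)]
4. After y ≤ 14: [(6,14) (6,12) (56/3,12) (55/3,14)]
5. Canonical ring: [(6,12) (56/3,12) (55/3,14) (6,14)]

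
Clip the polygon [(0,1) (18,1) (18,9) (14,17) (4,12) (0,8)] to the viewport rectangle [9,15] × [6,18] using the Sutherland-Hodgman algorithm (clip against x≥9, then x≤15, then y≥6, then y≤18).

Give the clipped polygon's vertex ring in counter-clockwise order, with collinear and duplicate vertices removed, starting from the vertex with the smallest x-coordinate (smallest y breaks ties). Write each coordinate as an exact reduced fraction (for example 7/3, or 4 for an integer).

1. After x ≥ 9: [(9,1) (18,1) (18,9) (14,17) (9,29/2)]
2. After x ≤ 15: [(9,1) (15,1) (15,15) (14,17) (9,29/2)]
3. After y ≥ 6: [(9,6) (15,6) (15,15) (14,17) (9,29/2)]
4. After y ≤ 18: [(9,6) (15,6) (15,15) (14,17) (9,29/2)]
5. Canonical ring: [(9,6) (15,6) (15,15) (14,17) (9,29/2)]

Clipped polygon: [(9,6) (15,6) (15,15) (14,17) (9,29/2)]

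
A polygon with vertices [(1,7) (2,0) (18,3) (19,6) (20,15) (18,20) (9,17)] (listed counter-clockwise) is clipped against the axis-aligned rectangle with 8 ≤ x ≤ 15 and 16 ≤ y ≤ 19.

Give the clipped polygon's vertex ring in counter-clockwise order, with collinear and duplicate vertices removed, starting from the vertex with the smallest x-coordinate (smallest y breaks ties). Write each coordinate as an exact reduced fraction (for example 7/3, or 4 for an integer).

Clipped polygon: [(41/5,16) (15,16) (15,19) (9,17)]

1. After x ≥ 8: [(8,63/4) (8,9/8) (18,3) (19,6) (20,15) (18,20) (9,17)]
2. After x ≤ 15: [(8,63/4) (8,9/8) (15,39/16) (15,19) (9,17)]
3. After y ≥ 16: [(41/5,16) (15,16) (15,19) (9,17)]
4. After y ≤ 19: [(41/5,16) (15,16) (15,19) (9,17)]
5. Canonical ring: [(41/5,16) (15,16) (15,19) (9,17)]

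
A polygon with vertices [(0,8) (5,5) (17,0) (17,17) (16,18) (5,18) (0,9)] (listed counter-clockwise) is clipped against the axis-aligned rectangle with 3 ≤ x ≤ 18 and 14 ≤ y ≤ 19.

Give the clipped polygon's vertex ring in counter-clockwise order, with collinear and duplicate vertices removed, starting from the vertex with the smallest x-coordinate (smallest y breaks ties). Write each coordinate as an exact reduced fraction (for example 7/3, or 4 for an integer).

1. After x ≥ 3: [(3,31/5) (5,5) (17,0) (17,17) (16,18) (5,18) (3,72/5)]
2. After x ≤ 18: [(3,31/5) (5,5) (17,0) (17,17) (16,18) (5,18) (3,72/5)]
3. After y ≥ 14: [(3,14) (17,14) (17,17) (16,18) (5,18) (3,72/5)]
4. After y ≤ 19: [(3,14) (17,14) (17,17) (16,18) (5,18) (3,72/5)]
5. Canonical ring: [(3,14) (17,14) (17,17) (16,18) (5,18) (3,72/5)]

Clipped polygon: [(3,14) (17,14) (17,17) (16,18) (5,18) (3,72/5)]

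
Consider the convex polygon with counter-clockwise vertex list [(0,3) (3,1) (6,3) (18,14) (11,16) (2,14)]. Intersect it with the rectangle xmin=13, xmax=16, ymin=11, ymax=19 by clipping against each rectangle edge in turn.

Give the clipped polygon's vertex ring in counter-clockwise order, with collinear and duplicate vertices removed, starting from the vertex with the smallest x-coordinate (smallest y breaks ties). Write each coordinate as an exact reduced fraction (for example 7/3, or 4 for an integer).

Clipped polygon: [(13,11) (162/11,11) (16,73/6) (16,102/7) (13,108/7)]

1. After x ≥ 13: [(13,113/12) (18,14) (13,108/7)]
2. After x ≤ 16: [(13,113/12) (16,73/6) (16,102/7) (13,108/7)]
3. After y ≥ 11: [(13,11) (162/11,11) (16,73/6) (16,102/7) (13,108/7)]
4. After y ≤ 19: [(13,11) (162/11,11) (16,73/6) (16,102/7) (13,108/7)]
5. Canonical ring: [(13,11) (162/11,11) (16,73/6) (16,102/7) (13,108/7)]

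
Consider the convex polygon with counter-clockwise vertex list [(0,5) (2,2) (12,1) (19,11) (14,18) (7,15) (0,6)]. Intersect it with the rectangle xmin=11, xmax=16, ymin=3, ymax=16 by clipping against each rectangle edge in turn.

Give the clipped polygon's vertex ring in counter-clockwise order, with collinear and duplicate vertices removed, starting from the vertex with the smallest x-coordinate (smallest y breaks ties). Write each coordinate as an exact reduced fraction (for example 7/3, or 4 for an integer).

Clipped polygon: [(11,3) (67/5,3) (16,47/7) (16,76/5) (108/7,16) (11,16)]

1. After x ≥ 11: [(11,11/10) (12,1) (19,11) (14,18) (11,117/7)]
2. After x ≤ 16: [(11,11/10) (12,1) (16,47/7) (16,76/5) (14,18) (11,117/7)]
3. After y ≥ 3: [(11,3) (67/5,3) (16,47/7) (16,76/5) (14,18) (11,117/7)]
4. After y ≤ 16: [(11,16) (11,3) (67/5,3) (16,47/7) (16,76/5) (108/7,16)]
5. Canonical ring: [(11,3) (67/5,3) (16,47/7) (16,76/5) (108/7,16) (11,16)]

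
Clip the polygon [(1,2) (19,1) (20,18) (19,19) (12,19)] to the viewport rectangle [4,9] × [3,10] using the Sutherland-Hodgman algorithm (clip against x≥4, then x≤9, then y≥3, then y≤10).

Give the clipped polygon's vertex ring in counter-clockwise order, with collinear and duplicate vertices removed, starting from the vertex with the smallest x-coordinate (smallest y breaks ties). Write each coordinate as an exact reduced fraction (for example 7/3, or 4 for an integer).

Clipped polygon: [(4,3) (9,3) (9,10) (105/17,10) (4,73/11)]

1. After x ≥ 4: [(4,73/11) (4,11/6) (19,1) (20,18) (19,19) (12,19)]
2. After x ≤ 9: [(9,158/11) (4,73/11) (4,11/6) (9,14/9)]
3. After y ≥ 3: [(9,3) (9,158/11) (4,73/11) (4,3)]
4. After y ≤ 10: [(9,3) (9,10) (105/17,10) (4,73/11) (4,3)]
5. Canonical ring: [(4,3) (9,3) (9,10) (105/17,10) (4,73/11)]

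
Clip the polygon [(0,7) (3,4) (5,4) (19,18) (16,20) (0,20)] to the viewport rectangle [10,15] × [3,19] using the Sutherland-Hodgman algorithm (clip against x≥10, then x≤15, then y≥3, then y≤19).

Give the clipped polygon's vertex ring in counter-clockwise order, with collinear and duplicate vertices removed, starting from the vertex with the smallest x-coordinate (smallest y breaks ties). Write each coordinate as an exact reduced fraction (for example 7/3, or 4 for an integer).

Clipped polygon: [(10,9) (15,14) (15,19) (10,19)]

1. After x ≥ 10: [(10,9) (19,18) (16,20) (10,20)]
2. After x ≤ 15: [(10,9) (15,14) (15,20) (10,20)]
3. After y ≥ 3: [(10,9) (15,14) (15,20) (10,20)]
4. After y ≤ 19: [(10,19) (10,9) (15,14) (15,19)]
5. Canonical ring: [(10,9) (15,14) (15,19) (10,19)]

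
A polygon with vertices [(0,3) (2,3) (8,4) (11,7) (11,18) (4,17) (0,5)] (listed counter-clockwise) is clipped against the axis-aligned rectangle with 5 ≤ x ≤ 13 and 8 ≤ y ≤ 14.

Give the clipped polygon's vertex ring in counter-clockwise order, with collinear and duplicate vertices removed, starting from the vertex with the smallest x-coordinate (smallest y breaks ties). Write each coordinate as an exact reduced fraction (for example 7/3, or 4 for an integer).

Clipped polygon: [(5,8) (11,8) (11,14) (5,14)]

1. After x ≥ 5: [(5,7/2) (8,4) (11,7) (11,18) (5,120/7)]
2. After x ≤ 13: [(5,7/2) (8,4) (11,7) (11,18) (5,120/7)]
3. After y ≥ 8: [(5,8) (11,8) (11,18) (5,120/7)]
4. After y ≤ 14: [(5,14) (5,8) (11,8) (11,14)]
5. Canonical ring: [(5,8) (11,8) (11,14) (5,14)]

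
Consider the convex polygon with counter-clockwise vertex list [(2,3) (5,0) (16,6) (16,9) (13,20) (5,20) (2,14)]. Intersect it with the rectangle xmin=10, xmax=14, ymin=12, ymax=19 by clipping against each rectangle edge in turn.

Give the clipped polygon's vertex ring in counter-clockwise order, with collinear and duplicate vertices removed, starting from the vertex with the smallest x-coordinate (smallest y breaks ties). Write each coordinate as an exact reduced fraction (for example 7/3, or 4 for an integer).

Clipped polygon: [(10,12) (14,12) (14,49/3) (146/11,19) (10,19)]

1. After x ≥ 10: [(10,30/11) (16,6) (16,9) (13,20) (10,20)]
2. After x ≤ 14: [(10,30/11) (14,54/11) (14,49/3) (13,20) (10,20)]
3. After y ≥ 12: [(10,12) (14,12) (14,49/3) (13,20) (10,20)]
4. After y ≤ 19: [(10,19) (10,12) (14,12) (14,49/3) (146/11,19)]
5. Canonical ring: [(10,12) (14,12) (14,49/3) (146/11,19) (10,19)]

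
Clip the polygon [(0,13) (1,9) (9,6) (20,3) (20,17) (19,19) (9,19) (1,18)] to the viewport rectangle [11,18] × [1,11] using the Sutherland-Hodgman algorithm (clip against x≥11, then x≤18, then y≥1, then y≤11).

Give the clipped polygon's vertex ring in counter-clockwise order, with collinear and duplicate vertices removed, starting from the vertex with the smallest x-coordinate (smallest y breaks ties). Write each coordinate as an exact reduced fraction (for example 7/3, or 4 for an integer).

Clipped polygon: [(11,60/11) (18,39/11) (18,11) (11,11)]

1. After x ≥ 11: [(11,60/11) (20,3) (20,17) (19,19) (11,19)]
2. After x ≤ 18: [(11,60/11) (18,39/11) (18,19) (11,19)]
3. After y ≥ 1: [(11,60/11) (18,39/11) (18,19) (11,19)]
4. After y ≤ 11: [(11,11) (11,60/11) (18,39/11) (18,11)]
5. Canonical ring: [(11,60/11) (18,39/11) (18,11) (11,11)]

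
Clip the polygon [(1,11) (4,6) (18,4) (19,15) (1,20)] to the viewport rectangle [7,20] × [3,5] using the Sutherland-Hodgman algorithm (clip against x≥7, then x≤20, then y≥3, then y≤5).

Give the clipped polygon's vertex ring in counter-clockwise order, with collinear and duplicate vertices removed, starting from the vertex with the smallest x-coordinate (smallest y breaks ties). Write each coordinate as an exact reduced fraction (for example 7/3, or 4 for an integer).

1. After x ≥ 7: [(7,39/7) (18,4) (19,15) (7,55/3)]
2. After x ≤ 20: [(7,39/7) (18,4) (19,15) (7,55/3)]
3. After y ≥ 3: [(7,39/7) (18,4) (19,15) (7,55/3)]
4. After y ≤ 5: [(11,5) (18,4) (199/11,5)]
5. Canonical ring: [(11,5) (18,4) (199/11,5)]

Clipped polygon: [(11,5) (18,4) (199/11,5)]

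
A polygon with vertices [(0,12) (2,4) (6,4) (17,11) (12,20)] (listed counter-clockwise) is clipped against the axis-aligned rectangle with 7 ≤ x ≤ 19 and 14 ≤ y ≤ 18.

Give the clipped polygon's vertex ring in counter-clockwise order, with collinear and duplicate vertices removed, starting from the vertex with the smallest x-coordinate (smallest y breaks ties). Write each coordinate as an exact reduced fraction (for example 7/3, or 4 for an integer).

Clipped polygon: [(7,14) (46/3,14) (118/9,18) (9,18) (7,50/3)]

1. After x ≥ 7: [(7,50/3) (7,51/11) (17,11) (12,20)]
2. After x ≤ 19: [(7,50/3) (7,51/11) (17,11) (12,20)]
3. After y ≥ 14: [(7,50/3) (7,14) (46/3,14) (12,20)]
4. After y ≤ 18: [(9,18) (7,50/3) (7,14) (46/3,14) (118/9,18)]
5. Canonical ring: [(7,14) (46/3,14) (118/9,18) (9,18) (7,50/3)]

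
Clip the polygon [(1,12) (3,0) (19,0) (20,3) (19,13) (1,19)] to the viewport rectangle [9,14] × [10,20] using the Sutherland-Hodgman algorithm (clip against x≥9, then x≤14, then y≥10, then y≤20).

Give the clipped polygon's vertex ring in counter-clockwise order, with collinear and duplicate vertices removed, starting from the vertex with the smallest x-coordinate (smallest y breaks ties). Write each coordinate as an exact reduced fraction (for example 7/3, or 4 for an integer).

Clipped polygon: [(9,10) (14,10) (14,44/3) (9,49/3)]

1. After x ≥ 9: [(9,0) (19,0) (20,3) (19,13) (9,49/3)]
2. After x ≤ 14: [(9,0) (14,0) (14,44/3) (9,49/3)]
3. After y ≥ 10: [(9,10) (14,10) (14,44/3) (9,49/3)]
4. After y ≤ 20: [(9,10) (14,10) (14,44/3) (9,49/3)]
5. Canonical ring: [(9,10) (14,10) (14,44/3) (9,49/3)]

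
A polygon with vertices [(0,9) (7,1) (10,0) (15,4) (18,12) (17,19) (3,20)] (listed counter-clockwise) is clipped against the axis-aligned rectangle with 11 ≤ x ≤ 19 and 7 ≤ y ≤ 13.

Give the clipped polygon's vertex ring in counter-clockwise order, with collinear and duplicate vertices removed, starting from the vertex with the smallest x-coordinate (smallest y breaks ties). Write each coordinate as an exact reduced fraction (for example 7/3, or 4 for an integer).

1. After x ≥ 11: [(11,4/5) (15,4) (18,12) (17,19) (11,136/7)]
2. After x ≤ 19: [(11,4/5) (15,4) (18,12) (17,19) (11,136/7)]
3. After y ≥ 7: [(11,7) (129/8,7) (18,12) (17,19) (11,136/7)]
4. After y ≤ 13: [(11,13) (11,7) (129/8,7) (18,12) (125/7,13)]
5. Canonical ring: [(11,7) (129/8,7) (18,12) (125/7,13) (11,13)]

Clipped polygon: [(11,7) (129/8,7) (18,12) (125/7,13) (11,13)]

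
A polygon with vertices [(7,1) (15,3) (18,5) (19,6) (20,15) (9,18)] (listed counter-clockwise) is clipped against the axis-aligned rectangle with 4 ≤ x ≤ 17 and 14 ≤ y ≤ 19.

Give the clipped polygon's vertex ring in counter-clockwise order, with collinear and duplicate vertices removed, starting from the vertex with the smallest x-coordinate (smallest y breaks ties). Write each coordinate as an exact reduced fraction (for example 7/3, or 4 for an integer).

Clipped polygon: [(145/17,14) (17,14) (17,174/11) (9,18)]

1. After x ≥ 4: [(7,1) (15,3) (18,5) (19,6) (20,15) (9,18)]
2. After x ≤ 17: [(7,1) (15,3) (17,13/3) (17,174/11) (9,18)]
3. After y ≥ 14: [(145/17,14) (17,14) (17,174/11) (9,18)]
4. After y ≤ 19: [(145/17,14) (17,14) (17,174/11) (9,18)]
5. Canonical ring: [(145/17,14) (17,14) (17,174/11) (9,18)]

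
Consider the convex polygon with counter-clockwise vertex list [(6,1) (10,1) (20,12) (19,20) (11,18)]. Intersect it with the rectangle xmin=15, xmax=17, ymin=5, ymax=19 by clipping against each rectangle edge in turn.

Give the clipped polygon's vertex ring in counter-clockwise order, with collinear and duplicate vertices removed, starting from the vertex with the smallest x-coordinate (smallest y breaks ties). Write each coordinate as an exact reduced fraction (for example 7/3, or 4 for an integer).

Clipped polygon: [(15,13/2) (17,87/10) (17,19) (15,19)]

1. After x ≥ 15: [(15,13/2) (20,12) (19,20) (15,19)]
2. After x ≤ 17: [(15,13/2) (17,87/10) (17,39/2) (15,19)]
3. After y ≥ 5: [(15,13/2) (17,87/10) (17,39/2) (15,19)]
4. After y ≤ 19: [(15,13/2) (17,87/10) (17,19) (15,19) (15,19)]
5. Canonical ring: [(15,13/2) (17,87/10) (17,19) (15,19)]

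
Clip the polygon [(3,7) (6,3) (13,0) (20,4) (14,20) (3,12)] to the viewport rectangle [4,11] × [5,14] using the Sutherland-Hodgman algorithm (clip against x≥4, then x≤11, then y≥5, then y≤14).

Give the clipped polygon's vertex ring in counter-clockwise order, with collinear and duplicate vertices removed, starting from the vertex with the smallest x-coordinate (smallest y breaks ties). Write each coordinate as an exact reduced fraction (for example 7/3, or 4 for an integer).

1. After x ≥ 4: [(4,17/3) (6,3) (13,0) (20,4) (14,20) (4,140/11)]
2. After x ≤ 11: [(4,17/3) (6,3) (11,6/7) (11,196/11) (4,140/11)]
3. After y ≥ 5: [(4,17/3) (9/2,5) (11,5) (11,196/11) (4,140/11)]
4. After y ≤ 14: [(4,17/3) (9/2,5) (11,5) (11,14) (23/4,14) (4,140/11)]
5. Canonical ring: [(4,17/3) (9/2,5) (11,5) (11,14) (23/4,14) (4,140/11)]

Clipped polygon: [(4,17/3) (9/2,5) (11,5) (11,14) (23/4,14) (4,140/11)]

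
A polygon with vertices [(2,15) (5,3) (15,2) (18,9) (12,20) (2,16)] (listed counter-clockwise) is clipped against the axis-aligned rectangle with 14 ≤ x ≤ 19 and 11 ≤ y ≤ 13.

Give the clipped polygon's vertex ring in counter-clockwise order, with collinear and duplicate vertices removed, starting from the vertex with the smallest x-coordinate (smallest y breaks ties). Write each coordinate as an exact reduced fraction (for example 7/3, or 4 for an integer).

1. After x ≥ 14: [(14,21/10) (15,2) (18,9) (14,49/3)]
2. After x ≤ 19: [(14,21/10) (15,2) (18,9) (14,49/3)]
3. After y ≥ 11: [(14,11) (186/11,11) (14,49/3)]
4. After y ≤ 13: [(14,13) (14,11) (186/11,11) (174/11,13)]
5. Canonical ring: [(14,11) (186/11,11) (174/11,13) (14,13)]

Clipped polygon: [(14,11) (186/11,11) (174/11,13) (14,13)]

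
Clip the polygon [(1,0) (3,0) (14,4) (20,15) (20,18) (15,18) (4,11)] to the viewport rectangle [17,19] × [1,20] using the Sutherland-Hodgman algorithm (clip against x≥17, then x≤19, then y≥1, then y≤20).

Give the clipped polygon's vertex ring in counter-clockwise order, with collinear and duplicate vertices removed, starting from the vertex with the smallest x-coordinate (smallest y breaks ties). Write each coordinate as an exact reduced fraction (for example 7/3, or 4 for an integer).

1. After x ≥ 17: [(17,19/2) (20,15) (20,18) (17,18)]
2. After x ≤ 19: [(17,19/2) (19,79/6) (19,18) (17,18)]
3. After y ≥ 1: [(17,19/2) (19,79/6) (19,18) (17,18)]
4. After y ≤ 20: [(17,19/2) (19,79/6) (19,18) (17,18)]
5. Canonical ring: [(17,19/2) (19,79/6) (19,18) (17,18)]

Clipped polygon: [(17,19/2) (19,79/6) (19,18) (17,18)]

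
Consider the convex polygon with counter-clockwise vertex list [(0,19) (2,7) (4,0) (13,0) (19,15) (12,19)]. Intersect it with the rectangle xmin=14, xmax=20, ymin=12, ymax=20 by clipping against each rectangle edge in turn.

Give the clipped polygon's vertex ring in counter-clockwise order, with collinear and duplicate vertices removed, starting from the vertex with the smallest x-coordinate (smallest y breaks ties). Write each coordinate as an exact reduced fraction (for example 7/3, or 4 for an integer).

Clipped polygon: [(14,12) (89/5,12) (19,15) (14,125/7)]

1. After x ≥ 14: [(14,5/2) (19,15) (14,125/7)]
2. After x ≤ 20: [(14,5/2) (19,15) (14,125/7)]
3. After y ≥ 12: [(14,12) (89/5,12) (19,15) (14,125/7)]
4. After y ≤ 20: [(14,12) (89/5,12) (19,15) (14,125/7)]
5. Canonical ring: [(14,12) (89/5,12) (19,15) (14,125/7)]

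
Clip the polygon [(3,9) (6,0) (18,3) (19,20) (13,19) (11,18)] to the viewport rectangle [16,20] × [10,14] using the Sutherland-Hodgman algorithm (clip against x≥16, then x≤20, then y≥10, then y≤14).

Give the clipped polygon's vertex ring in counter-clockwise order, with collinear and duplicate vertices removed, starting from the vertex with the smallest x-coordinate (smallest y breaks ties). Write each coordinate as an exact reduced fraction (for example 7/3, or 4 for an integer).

1. After x ≥ 16: [(16,5/2) (18,3) (19,20) (16,39/2)]
2. After x ≤ 20: [(16,5/2) (18,3) (19,20) (16,39/2)]
3. After y ≥ 10: [(16,10) (313/17,10) (19,20) (16,39/2)]
4. After y ≤ 14: [(16,14) (16,10) (313/17,10) (317/17,14)]
5. Canonical ring: [(16,10) (313/17,10) (317/17,14) (16,14)]

Clipped polygon: [(16,10) (313/17,10) (317/17,14) (16,14)]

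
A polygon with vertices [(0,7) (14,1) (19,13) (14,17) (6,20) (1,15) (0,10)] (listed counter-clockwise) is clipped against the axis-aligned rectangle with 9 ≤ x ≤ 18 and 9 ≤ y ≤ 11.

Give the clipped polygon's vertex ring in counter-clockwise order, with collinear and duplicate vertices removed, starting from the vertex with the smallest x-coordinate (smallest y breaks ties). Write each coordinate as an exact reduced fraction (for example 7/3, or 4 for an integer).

Clipped polygon: [(9,9) (52/3,9) (18,53/5) (18,11) (9,11)]

1. After x ≥ 9: [(9,22/7) (14,1) (19,13) (14,17) (9,151/8)]
2. After x ≤ 18: [(9,22/7) (14,1) (18,53/5) (18,69/5) (14,17) (9,151/8)]
3. After y ≥ 9: [(9,9) (52/3,9) (18,53/5) (18,69/5) (14,17) (9,151/8)]
4. After y ≤ 11: [(9,11) (9,9) (52/3,9) (18,53/5) (18,11)]
5. Canonical ring: [(9,9) (52/3,9) (18,53/5) (18,11) (9,11)]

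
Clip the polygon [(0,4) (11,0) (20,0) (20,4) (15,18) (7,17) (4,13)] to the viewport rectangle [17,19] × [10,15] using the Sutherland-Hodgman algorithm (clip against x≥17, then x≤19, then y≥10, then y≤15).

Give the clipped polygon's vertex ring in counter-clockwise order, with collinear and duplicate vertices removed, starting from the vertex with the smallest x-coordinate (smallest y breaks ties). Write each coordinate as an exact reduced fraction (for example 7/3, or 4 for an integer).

Clipped polygon: [(17,10) (125/7,10) (17,62/5)]

1. After x ≥ 17: [(17,0) (20,0) (20,4) (17,62/5)]
2. After x ≤ 19: [(17,0) (19,0) (19,34/5) (17,62/5)]
3. After y ≥ 10: [(17,10) (125/7,10) (17,62/5)]
4. After y ≤ 15: [(17,10) (125/7,10) (17,62/5)]
5. Canonical ring: [(17,10) (125/7,10) (17,62/5)]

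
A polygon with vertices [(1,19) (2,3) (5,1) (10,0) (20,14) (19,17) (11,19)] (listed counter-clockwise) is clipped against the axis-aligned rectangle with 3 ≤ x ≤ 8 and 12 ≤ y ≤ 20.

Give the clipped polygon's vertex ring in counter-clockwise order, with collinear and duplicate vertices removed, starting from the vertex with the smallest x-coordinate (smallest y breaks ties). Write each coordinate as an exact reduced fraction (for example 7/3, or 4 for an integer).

Clipped polygon: [(3,12) (8,12) (8,19) (3,19)]

1. After x ≥ 3: [(3,19) (3,7/3) (5,1) (10,0) (20,14) (19,17) (11,19)]
2. After x ≤ 8: [(8,19) (3,19) (3,7/3) (5,1) (8,2/5)]
3. After y ≥ 12: [(8,12) (8,19) (3,19) (3,12)]
4. After y ≤ 20: [(8,12) (8,19) (3,19) (3,12)]
5. Canonical ring: [(3,12) (8,12) (8,19) (3,19)]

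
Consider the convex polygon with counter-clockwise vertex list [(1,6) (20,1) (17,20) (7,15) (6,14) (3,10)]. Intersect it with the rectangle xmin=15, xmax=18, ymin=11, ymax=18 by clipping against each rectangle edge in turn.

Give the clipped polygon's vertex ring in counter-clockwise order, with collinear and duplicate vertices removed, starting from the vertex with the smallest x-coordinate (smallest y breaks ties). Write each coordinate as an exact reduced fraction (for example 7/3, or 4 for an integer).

1. After x ≥ 15: [(15,44/19) (20,1) (17,20) (15,19)]
2. After x ≤ 18: [(15,44/19) (18,29/19) (18,41/3) (17,20) (15,19)]
3. After y ≥ 11: [(15,11) (18,11) (18,41/3) (17,20) (15,19)]
4. After y ≤ 18: [(15,18) (15,11) (18,11) (18,41/3) (329/19,18)]
5. Canonical ring: [(15,11) (18,11) (18,41/3) (329/19,18) (15,18)]

Clipped polygon: [(15,11) (18,11) (18,41/3) (329/19,18) (15,18)]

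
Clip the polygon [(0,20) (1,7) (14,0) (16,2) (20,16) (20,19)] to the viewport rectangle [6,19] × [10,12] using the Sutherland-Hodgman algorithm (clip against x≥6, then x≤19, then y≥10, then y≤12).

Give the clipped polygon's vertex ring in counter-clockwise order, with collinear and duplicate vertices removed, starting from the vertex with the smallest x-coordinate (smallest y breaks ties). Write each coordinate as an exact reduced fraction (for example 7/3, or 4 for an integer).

1. After x ≥ 6: [(6,197/10) (6,56/13) (14,0) (16,2) (20,16) (20,19)]
2. After x ≤ 19: [(19,381/20) (6,197/10) (6,56/13) (14,0) (16,2) (19,25/2)]
3. After y ≥ 10: [(19,381/20) (6,197/10) (6,10) (128/7,10) (19,25/2)]
4. After y ≤ 12: [(6,12) (6,10) (128/7,10) (132/7,12)]
5. Canonical ring: [(6,10) (128/7,10) (132/7,12) (6,12)]

Clipped polygon: [(6,10) (128/7,10) (132/7,12) (6,12)]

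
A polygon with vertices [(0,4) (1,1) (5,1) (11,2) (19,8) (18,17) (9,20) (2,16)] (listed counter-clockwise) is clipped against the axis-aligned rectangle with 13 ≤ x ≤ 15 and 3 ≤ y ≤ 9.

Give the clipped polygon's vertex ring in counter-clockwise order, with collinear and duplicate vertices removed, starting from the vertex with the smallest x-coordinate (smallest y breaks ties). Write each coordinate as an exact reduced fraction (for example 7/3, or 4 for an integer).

Clipped polygon: [(13,7/2) (15,5) (15,9) (13,9)]

1. After x ≥ 13: [(13,7/2) (19,8) (18,17) (13,56/3)]
2. After x ≤ 15: [(13,7/2) (15,5) (15,18) (13,56/3)]
3. After y ≥ 3: [(13,7/2) (15,5) (15,18) (13,56/3)]
4. After y ≤ 9: [(13,9) (13,7/2) (15,5) (15,9)]
5. Canonical ring: [(13,7/2) (15,5) (15,9) (13,9)]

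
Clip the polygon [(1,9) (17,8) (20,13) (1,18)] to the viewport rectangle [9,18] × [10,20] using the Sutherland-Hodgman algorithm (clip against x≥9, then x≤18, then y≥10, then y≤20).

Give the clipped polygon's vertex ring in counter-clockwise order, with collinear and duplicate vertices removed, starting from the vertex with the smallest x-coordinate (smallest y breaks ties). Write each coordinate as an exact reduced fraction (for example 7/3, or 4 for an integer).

Clipped polygon: [(9,10) (18,10) (18,257/19) (9,302/19)]

1. After x ≥ 9: [(9,17/2) (17,8) (20,13) (9,302/19)]
2. After x ≤ 18: [(9,17/2) (17,8) (18,29/3) (18,257/19) (9,302/19)]
3. After y ≥ 10: [(9,10) (18,10) (18,257/19) (9,302/19)]
4. After y ≤ 20: [(9,10) (18,10) (18,257/19) (9,302/19)]
5. Canonical ring: [(9,10) (18,10) (18,257/19) (9,302/19)]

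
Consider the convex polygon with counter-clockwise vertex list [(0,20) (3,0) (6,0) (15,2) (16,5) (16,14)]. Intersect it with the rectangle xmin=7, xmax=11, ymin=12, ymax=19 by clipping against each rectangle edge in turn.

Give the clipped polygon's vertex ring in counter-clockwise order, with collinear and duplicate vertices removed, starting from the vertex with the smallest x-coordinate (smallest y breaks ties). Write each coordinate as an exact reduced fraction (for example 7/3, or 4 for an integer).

Clipped polygon: [(7,12) (11,12) (11,127/8) (7,139/8)]

1. After x ≥ 7: [(7,139/8) (7,2/9) (15,2) (16,5) (16,14)]
2. After x ≤ 11: [(11,127/8) (7,139/8) (7,2/9) (11,10/9)]
3. After y ≥ 12: [(11,12) (11,127/8) (7,139/8) (7,12)]
4. After y ≤ 19: [(11,12) (11,127/8) (7,139/8) (7,12)]
5. Canonical ring: [(7,12) (11,12) (11,127/8) (7,139/8)]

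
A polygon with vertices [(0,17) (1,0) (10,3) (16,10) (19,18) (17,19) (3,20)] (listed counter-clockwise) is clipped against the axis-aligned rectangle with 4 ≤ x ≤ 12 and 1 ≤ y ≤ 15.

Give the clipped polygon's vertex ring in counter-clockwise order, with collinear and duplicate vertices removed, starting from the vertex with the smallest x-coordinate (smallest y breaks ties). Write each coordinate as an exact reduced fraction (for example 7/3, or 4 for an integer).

Clipped polygon: [(4,1) (10,3) (12,16/3) (12,15) (4,15)]

1. After x ≥ 4: [(4,1) (10,3) (16,10) (19,18) (17,19) (4,279/14)]
2. After x ≤ 12: [(4,1) (10,3) (12,16/3) (12,271/14) (4,279/14)]
3. After y ≥ 1: [(4,1) (10,3) (12,16/3) (12,271/14) (4,279/14)]
4. After y ≤ 15: [(4,15) (4,1) (10,3) (12,16/3) (12,15)]
5. Canonical ring: [(4,1) (10,3) (12,16/3) (12,15) (4,15)]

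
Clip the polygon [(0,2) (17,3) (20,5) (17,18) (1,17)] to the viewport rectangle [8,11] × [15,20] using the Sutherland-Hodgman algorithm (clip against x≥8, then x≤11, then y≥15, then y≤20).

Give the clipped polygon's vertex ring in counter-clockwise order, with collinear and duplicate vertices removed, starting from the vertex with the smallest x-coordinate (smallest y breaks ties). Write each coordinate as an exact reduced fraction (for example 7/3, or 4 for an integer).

Clipped polygon: [(8,15) (11,15) (11,141/8) (8,279/16)]

1. After x ≥ 8: [(8,42/17) (17,3) (20,5) (17,18) (8,279/16)]
2. After x ≤ 11: [(8,42/17) (11,45/17) (11,141/8) (8,279/16)]
3. After y ≥ 15: [(8,15) (11,15) (11,141/8) (8,279/16)]
4. After y ≤ 20: [(8,15) (11,15) (11,141/8) (8,279/16)]
5. Canonical ring: [(8,15) (11,15) (11,141/8) (8,279/16)]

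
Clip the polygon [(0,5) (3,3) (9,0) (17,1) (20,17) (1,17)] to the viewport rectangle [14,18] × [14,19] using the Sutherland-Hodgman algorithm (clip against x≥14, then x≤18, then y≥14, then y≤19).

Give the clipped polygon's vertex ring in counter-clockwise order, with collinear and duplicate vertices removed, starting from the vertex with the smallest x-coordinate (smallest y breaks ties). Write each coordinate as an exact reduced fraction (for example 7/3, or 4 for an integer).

Clipped polygon: [(14,14) (18,14) (18,17) (14,17)]

1. After x ≥ 14: [(14,5/8) (17,1) (20,17) (14,17)]
2. After x ≤ 18: [(14,5/8) (17,1) (18,19/3) (18,17) (14,17)]
3. After y ≥ 14: [(14,14) (18,14) (18,17) (14,17)]
4. After y ≤ 19: [(14,14) (18,14) (18,17) (14,17)]
5. Canonical ring: [(14,14) (18,14) (18,17) (14,17)]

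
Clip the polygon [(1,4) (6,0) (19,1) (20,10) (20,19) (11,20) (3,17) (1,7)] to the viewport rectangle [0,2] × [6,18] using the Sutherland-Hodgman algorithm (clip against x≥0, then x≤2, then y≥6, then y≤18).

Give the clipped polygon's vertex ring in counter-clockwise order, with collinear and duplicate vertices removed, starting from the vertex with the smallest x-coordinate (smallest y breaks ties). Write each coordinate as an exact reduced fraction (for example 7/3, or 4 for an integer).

1. After x ≥ 0: [(1,4) (6,0) (19,1) (20,10) (20,19) (11,20) (3,17) (1,7)]
2. After x ≤ 2: [(1,4) (2,16/5) (2,12) (1,7)]
3. After y ≥ 6: [(1,6) (2,6) (2,12) (1,7)]
4. After y ≤ 18: [(1,6) (2,6) (2,12) (1,7)]
5. Canonical ring: [(1,6) (2,6) (2,12) (1,7)]

Clipped polygon: [(1,6) (2,6) (2,12) (1,7)]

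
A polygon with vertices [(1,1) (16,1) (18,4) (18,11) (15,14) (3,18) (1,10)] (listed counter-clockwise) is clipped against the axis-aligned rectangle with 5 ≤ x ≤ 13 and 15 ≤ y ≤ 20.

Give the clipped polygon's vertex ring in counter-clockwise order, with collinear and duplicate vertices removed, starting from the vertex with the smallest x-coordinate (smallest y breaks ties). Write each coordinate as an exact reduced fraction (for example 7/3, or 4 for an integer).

Clipped polygon: [(5,15) (12,15) (5,52/3)]

1. After x ≥ 5: [(5,1) (16,1) (18,4) (18,11) (15,14) (5,52/3)]
2. After x ≤ 13: [(5,1) (13,1) (13,44/3) (5,52/3)]
3. After y ≥ 15: [(5,15) (12,15) (5,52/3)]
4. After y ≤ 20: [(5,15) (12,15) (5,52/3)]
5. Canonical ring: [(5,15) (12,15) (5,52/3)]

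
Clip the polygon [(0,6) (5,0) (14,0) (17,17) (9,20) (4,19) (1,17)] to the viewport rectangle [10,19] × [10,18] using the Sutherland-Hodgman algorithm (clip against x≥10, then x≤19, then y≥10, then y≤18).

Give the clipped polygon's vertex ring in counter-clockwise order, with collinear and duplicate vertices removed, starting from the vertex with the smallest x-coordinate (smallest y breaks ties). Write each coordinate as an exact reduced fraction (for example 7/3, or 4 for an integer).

Clipped polygon: [(10,10) (268/17,10) (17,17) (43/3,18) (10,18)]

1. After x ≥ 10: [(10,0) (14,0) (17,17) (10,157/8)]
2. After x ≤ 19: [(10,0) (14,0) (17,17) (10,157/8)]
3. After y ≥ 10: [(10,10) (268/17,10) (17,17) (10,157/8)]
4. After y ≤ 18: [(10,18) (10,10) (268/17,10) (17,17) (43/3,18)]
5. Canonical ring: [(10,10) (268/17,10) (17,17) (43/3,18) (10,18)]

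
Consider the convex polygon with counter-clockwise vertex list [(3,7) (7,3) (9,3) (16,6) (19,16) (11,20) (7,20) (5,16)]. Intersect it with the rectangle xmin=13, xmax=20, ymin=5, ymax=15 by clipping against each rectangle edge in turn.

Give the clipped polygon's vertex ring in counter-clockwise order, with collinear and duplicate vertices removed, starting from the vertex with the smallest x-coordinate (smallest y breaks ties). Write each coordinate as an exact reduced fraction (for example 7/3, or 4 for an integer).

1. After x ≥ 13: [(13,33/7) (16,6) (19,16) (13,19)]
2. After x ≤ 20: [(13,33/7) (16,6) (19,16) (13,19)]
3. After y ≥ 5: [(13,5) (41/3,5) (16,6) (19,16) (13,19)]
4. After y ≤ 15: [(13,15) (13,5) (41/3,5) (16,6) (187/10,15)]
5. Canonical ring: [(13,5) (41/3,5) (16,6) (187/10,15) (13,15)]

Clipped polygon: [(13,5) (41/3,5) (16,6) (187/10,15) (13,15)]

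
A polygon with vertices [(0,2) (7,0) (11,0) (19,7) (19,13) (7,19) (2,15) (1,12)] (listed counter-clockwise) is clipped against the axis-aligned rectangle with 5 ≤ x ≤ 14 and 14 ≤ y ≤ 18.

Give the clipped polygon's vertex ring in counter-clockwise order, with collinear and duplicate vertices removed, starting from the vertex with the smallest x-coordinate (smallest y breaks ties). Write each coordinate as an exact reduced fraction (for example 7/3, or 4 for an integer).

Clipped polygon: [(5,14) (14,14) (14,31/2) (9,18) (23/4,18) (5,87/5)]

1. After x ≥ 5: [(5,4/7) (7,0) (11,0) (19,7) (19,13) (7,19) (5,87/5)]
2. After x ≤ 14: [(5,4/7) (7,0) (11,0) (14,21/8) (14,31/2) (7,19) (5,87/5)]
3. After y ≥ 14: [(5,14) (14,14) (14,31/2) (7,19) (5,87/5)]
4. After y ≤ 18: [(5,14) (14,14) (14,31/2) (9,18) (23/4,18) (5,87/5)]
5. Canonical ring: [(5,14) (14,14) (14,31/2) (9,18) (23/4,18) (5,87/5)]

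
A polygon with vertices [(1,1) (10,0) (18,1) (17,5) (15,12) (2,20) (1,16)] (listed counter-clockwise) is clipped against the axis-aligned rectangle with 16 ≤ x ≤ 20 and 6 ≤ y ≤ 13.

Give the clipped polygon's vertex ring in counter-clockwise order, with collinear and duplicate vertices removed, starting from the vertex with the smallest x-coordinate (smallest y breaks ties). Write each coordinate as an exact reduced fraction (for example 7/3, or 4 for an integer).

Clipped polygon: [(16,6) (117/7,6) (16,17/2)]

1. After x ≥ 16: [(16,3/4) (18,1) (17,5) (16,17/2)]
2. After x ≤ 20: [(16,3/4) (18,1) (17,5) (16,17/2)]
3. After y ≥ 6: [(16,6) (117/7,6) (16,17/2)]
4. After y ≤ 13: [(16,6) (117/7,6) (16,17/2)]
5. Canonical ring: [(16,6) (117/7,6) (16,17/2)]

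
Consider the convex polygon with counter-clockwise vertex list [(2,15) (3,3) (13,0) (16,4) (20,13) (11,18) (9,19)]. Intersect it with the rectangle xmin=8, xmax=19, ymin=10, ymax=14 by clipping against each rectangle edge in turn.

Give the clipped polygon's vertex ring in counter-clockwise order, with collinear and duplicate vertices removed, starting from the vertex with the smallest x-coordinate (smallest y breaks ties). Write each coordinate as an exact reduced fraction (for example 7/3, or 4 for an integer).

Clipped polygon: [(8,10) (56/3,10) (19,43/4) (19,122/9) (91/5,14) (8,14)]

1. After x ≥ 8: [(8,129/7) (8,3/2) (13,0) (16,4) (20,13) (11,18) (9,19)]
2. After x ≤ 19: [(8,129/7) (8,3/2) (13,0) (16,4) (19,43/4) (19,122/9) (11,18) (9,19)]
3. After y ≥ 10: [(8,129/7) (8,10) (56/3,10) (19,43/4) (19,122/9) (11,18) (9,19)]
4. After y ≤ 14: [(8,14) (8,10) (56/3,10) (19,43/4) (19,122/9) (91/5,14)]
5. Canonical ring: [(8,10) (56/3,10) (19,43/4) (19,122/9) (91/5,14) (8,14)]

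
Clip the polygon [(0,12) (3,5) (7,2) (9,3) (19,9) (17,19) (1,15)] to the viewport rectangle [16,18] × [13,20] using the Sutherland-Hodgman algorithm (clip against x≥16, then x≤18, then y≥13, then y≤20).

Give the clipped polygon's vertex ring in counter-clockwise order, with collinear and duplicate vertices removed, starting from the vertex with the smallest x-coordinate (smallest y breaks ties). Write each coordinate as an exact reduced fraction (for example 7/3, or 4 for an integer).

1. After x ≥ 16: [(16,36/5) (19,9) (17,19) (16,75/4)]
2. After x ≤ 18: [(16,36/5) (18,42/5) (18,14) (17,19) (16,75/4)]
3. After y ≥ 13: [(16,13) (18,13) (18,14) (17,19) (16,75/4)]
4. After y ≤ 20: [(16,13) (18,13) (18,14) (17,19) (16,75/4)]
5. Canonical ring: [(16,13) (18,13) (18,14) (17,19) (16,75/4)]

Clipped polygon: [(16,13) (18,13) (18,14) (17,19) (16,75/4)]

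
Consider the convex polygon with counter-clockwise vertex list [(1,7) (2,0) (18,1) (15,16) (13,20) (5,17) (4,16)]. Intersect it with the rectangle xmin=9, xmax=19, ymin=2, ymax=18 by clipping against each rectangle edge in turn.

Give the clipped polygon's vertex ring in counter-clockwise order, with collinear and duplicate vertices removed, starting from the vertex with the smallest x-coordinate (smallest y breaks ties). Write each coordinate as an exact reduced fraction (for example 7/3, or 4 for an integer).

Clipped polygon: [(9,2) (89/5,2) (15,16) (14,18) (9,18)]

1. After x ≥ 9: [(9,7/16) (18,1) (15,16) (13,20) (9,37/2)]
2. After x ≤ 19: [(9,7/16) (18,1) (15,16) (13,20) (9,37/2)]
3. After y ≥ 2: [(9,2) (89/5,2) (15,16) (13,20) (9,37/2)]
4. After y ≤ 18: [(9,18) (9,2) (89/5,2) (15,16) (14,18)]
5. Canonical ring: [(9,2) (89/5,2) (15,16) (14,18) (9,18)]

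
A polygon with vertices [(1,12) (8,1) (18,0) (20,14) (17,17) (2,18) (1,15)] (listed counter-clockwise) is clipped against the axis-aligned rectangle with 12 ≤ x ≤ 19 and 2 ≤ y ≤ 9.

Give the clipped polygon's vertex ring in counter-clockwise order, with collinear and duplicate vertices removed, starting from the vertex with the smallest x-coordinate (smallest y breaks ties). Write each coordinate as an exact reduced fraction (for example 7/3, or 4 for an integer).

Clipped polygon: [(12,2) (128/7,2) (19,7) (19,9) (12,9)]

1. After x ≥ 12: [(12,3/5) (18,0) (20,14) (17,17) (12,52/3)]
2. After x ≤ 19: [(12,3/5) (18,0) (19,7) (19,15) (17,17) (12,52/3)]
3. After y ≥ 2: [(12,2) (128/7,2) (19,7) (19,15) (17,17) (12,52/3)]
4. After y ≤ 9: [(12,9) (12,2) (128/7,2) (19,7) (19,9)]
5. Canonical ring: [(12,2) (128/7,2) (19,7) (19,9) (12,9)]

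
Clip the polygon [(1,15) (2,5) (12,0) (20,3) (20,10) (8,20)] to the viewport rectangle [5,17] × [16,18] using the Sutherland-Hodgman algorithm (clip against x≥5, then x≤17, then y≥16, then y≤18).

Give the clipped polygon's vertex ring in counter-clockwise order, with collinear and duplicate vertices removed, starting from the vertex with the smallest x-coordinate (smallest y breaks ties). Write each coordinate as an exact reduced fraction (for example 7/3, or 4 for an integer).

1. After x ≥ 5: [(5,125/7) (5,7/2) (12,0) (20,3) (20,10) (8,20)]
2. After x ≤ 17: [(5,125/7) (5,7/2) (12,0) (17,15/8) (17,25/2) (8,20)]
3. After y ≥ 16: [(5,125/7) (5,16) (64/5,16) (8,20)]
4. After y ≤ 18: [(26/5,18) (5,125/7) (5,16) (64/5,16) (52/5,18)]
5. Canonical ring: [(5,16) (64/5,16) (52/5,18) (26/5,18) (5,125/7)]

Clipped polygon: [(5,16) (64/5,16) (52/5,18) (26/5,18) (5,125/7)]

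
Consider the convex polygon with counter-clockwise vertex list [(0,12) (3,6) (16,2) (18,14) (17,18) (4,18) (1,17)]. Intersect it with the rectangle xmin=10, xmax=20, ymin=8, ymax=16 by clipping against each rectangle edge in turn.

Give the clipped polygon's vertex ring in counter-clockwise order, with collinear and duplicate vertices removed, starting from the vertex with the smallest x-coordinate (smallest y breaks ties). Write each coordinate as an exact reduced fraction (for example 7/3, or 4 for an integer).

1. After x ≥ 10: [(10,50/13) (16,2) (18,14) (17,18) (10,18)]
2. After x ≤ 20: [(10,50/13) (16,2) (18,14) (17,18) (10,18)]
3. After y ≥ 8: [(10,8) (17,8) (18,14) (17,18) (10,18)]
4. After y ≤ 16: [(10,16) (10,8) (17,8) (18,14) (35/2,16)]
5. Canonical ring: [(10,8) (17,8) (18,14) (35/2,16) (10,16)]

Clipped polygon: [(10,8) (17,8) (18,14) (35/2,16) (10,16)]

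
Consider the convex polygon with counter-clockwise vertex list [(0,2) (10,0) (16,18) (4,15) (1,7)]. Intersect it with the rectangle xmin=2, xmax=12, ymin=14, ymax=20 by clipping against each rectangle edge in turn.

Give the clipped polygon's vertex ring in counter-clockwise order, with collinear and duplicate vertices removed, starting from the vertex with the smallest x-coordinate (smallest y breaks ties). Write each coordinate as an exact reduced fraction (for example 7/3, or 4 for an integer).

1. After x ≥ 2: [(2,8/5) (10,0) (16,18) (4,15) (2,29/3)]
2. After x ≤ 12: [(2,8/5) (10,0) (12,6) (12,17) (4,15) (2,29/3)]
3. After y ≥ 14: [(12,14) (12,17) (4,15) (29/8,14)]
4. After y ≤ 20: [(12,14) (12,17) (4,15) (29/8,14)]
5. Canonical ring: [(29/8,14) (12,14) (12,17) (4,15)]

Clipped polygon: [(29/8,14) (12,14) (12,17) (4,15)]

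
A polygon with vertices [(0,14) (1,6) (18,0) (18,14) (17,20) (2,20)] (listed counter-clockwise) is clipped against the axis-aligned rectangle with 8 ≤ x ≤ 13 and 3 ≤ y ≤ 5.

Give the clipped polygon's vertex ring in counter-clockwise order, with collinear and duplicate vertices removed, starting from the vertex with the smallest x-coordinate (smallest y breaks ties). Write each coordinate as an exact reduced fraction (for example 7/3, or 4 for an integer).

Clipped polygon: [(8,60/17) (19/2,3) (13,3) (13,5) (8,5)]

1. After x ≥ 8: [(8,60/17) (18,0) (18,14) (17,20) (8,20)]
2. After x ≤ 13: [(8,60/17) (13,30/17) (13,20) (8,20)]
3. After y ≥ 3: [(8,60/17) (19/2,3) (13,3) (13,20) (8,20)]
4. After y ≤ 5: [(8,5) (8,60/17) (19/2,3) (13,3) (13,5)]
5. Canonical ring: [(8,60/17) (19/2,3) (13,3) (13,5) (8,5)]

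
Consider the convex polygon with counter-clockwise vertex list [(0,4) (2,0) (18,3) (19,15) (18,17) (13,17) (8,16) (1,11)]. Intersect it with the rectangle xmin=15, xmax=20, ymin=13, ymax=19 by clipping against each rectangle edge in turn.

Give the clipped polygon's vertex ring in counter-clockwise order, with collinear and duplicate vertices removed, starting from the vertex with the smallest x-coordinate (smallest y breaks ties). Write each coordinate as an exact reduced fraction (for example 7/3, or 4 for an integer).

1. After x ≥ 15: [(15,39/16) (18,3) (19,15) (18,17) (15,17)]
2. After x ≤ 20: [(15,39/16) (18,3) (19,15) (18,17) (15,17)]
3. After y ≥ 13: [(15,13) (113/6,13) (19,15) (18,17) (15,17)]
4. After y ≤ 19: [(15,13) (113/6,13) (19,15) (18,17) (15,17)]
5. Canonical ring: [(15,13) (113/6,13) (19,15) (18,17) (15,17)]

Clipped polygon: [(15,13) (113/6,13) (19,15) (18,17) (15,17)]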